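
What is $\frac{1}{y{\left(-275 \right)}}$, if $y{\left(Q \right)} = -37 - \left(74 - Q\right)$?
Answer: $- \frac{1}{386} \approx -0.0025907$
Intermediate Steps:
$y{\left(Q \right)} = -111 + Q$ ($y{\left(Q \right)} = -37 + \left(-74 + Q\right) = -111 + Q$)
$\frac{1}{y{\left(-275 \right)}} = \frac{1}{-111 - 275} = \frac{1}{-386} = - \frac{1}{386}$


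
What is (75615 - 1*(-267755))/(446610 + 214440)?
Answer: 34337/66105 ≈ 0.51943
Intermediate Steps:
(75615 - 1*(-267755))/(446610 + 214440) = (75615 + 267755)/661050 = 343370*(1/661050) = 34337/66105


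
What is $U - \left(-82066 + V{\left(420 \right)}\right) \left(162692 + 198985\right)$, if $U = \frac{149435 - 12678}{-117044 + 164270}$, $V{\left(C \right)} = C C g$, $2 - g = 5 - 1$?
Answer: $\frac{7427753936234489}{47226} \approx 1.5728 \cdot 10^{11}$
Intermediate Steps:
$g = -2$ ($g = 2 - \left(5 - 1\right) = 2 - 4 = -2$)
$V{\left(C \right)} = - 2 C^{2}$ ($V{\left(C \right)} = C C \left(-2\right) = C^{2} \left(-2\right) = - 2 C^{2}$)
$U = \frac{136757}{47226} \approx 2.8958$
$U - \left(-82066 + V{\left(420 \right)}\right) \left(162692 + 198985\right) = \frac{136757}{47226} - \left(-82066 - 2 \cdot 420^{2}\right) \left(162692 + 198985\right) = \frac{136757}{47226} - \left(-82066 - 352800\right) 361677 = \frac{136757}{47226} - \left(-434866\right) 361677 = \frac{136757}{47226} - -157281030282 = \frac{136757}{47226} + 157281030282 = \frac{7427753936234489}{47226}$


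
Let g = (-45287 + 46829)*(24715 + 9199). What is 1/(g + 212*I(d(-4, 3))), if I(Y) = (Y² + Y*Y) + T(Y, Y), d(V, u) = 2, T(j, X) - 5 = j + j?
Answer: 1/52298992 ≈ 1.9121e-8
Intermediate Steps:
T(j, X) = 5 + 2*j (T(j, X) = 5 + (j + j) = 5 + 2*j)
g = 52295388 (g = 1542*33914 = 52295388)
I(Y) = 5 + 2*Y + 2*Y² (I(Y) = (Y² + Y*Y) + (5 + 2*Y) = (Y² + Y²) + (5 + 2*Y) = 2*Y² + (5 + 2*Y) = 5 + 2*Y + 2*Y²)
1/(g + 212*I(d(-4, 3))) = 1/(52295388 + 212*(5 + 2*2 + 2*2²)) = 1/(52295388 + 212*(5 + 4 + 2*4)) = 1/(52295388 + 212*(5 + 4 + 8)) = 1/(52295388 + 212*17) = 1/(52295388 + 3604) = 1/52298992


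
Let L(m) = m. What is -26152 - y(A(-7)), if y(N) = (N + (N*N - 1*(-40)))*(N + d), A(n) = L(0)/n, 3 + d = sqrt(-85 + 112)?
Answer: -26032 - 120*sqrt(3) ≈ -26240.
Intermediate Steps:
d = -3 + 3*sqrt(3) (d = -3 + sqrt(-85 + 112) = -3 + sqrt(27) = -3 + 3*sqrt(3) ≈ 2.1962)
A(n) = 0 (A(n) = 0/n = 0)
y(N) = (-3 + N + 3*sqrt(3))*(40 + N + N**2) (y(N) = (N + (N*N - 1*(-40)))*(N + (-3 + 3*sqrt(3))) = (N + (N**2 + 40))*(-3 + N + 3*sqrt(3)) = (N + (40 + N**2))*(-3 + N + 3*sqrt(3)) = (40 + N + N**2)*(-3 + N + 3*sqrt(3)) = (-3 + N + 3*sqrt(3))*(40 + N + N**2))
-26152 - y(A(-7)) = -26152 - (-120 + 0**3 - 2*0**2 + 37*0 + 120*sqrt(3) + 3*0*sqrt(3) + 3*sqrt(3)*0**2) = -26152 - (-120 + 0 - 2*0 + 0 + 120*sqrt(3) + 0 + 3*sqrt(3)*0) = -26152 - (-120 + 0 + 0 + 0 + 120*sqrt(3) + 0 + 0) = -26152 - (-120 + 120*sqrt(3)) = -26152 + (120 - 120*sqrt(3)) = -26032 - 120*sqrt(3)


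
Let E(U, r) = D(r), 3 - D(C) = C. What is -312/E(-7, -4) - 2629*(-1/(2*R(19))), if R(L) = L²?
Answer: -206861/5054 ≈ -40.930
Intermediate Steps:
D(C) = 3 - C
E(U, r) = 3 - r
-312/E(-7, -4) - 2629*(-1/(2*R(19))) = -312/(3 - 1*(-4)) - 2629/(19²*(-2)) = -312/(3 + 4) - 2629/(361*(-2)) = -312/7 - 2629/(-722) = -312*⅐ - 2629*(-1/722) = -312/7 + 2629/722 = -206861/5054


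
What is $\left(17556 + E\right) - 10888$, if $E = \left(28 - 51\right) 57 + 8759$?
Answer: $14116$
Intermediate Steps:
$E = 7448$ ($E = \left(-23\right) 57 + 8759 = -1311 + 8759 = 7448$)
$\left(17556 + E\right) - 10888 = \left(17556 + 7448\right) - 10888 = 25004 - 10888 = 14116$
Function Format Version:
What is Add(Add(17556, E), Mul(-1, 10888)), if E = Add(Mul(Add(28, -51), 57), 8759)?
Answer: 14116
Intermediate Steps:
E = 7448 (E = Add(Mul(-23, 57), 8759) = Add(-1311, 8759) = 7448)
Add(Add(17556, E), Mul(-1, 10888)) = Add(Add(17556, 7448), Mul(-1, 10888)) = Add(25004, -10888) = 14116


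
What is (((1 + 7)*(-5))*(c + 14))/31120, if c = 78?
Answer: -46/389 ≈ -0.11825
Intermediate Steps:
(((1 + 7)*(-5))*(c + 14))/31120 = (((1 + 7)*(-5))*(78 + 14))/31120 = ((8*(-5))*92)*(1/31120) = -40*92*(1/31120) = -3680*1/31120 = -46/389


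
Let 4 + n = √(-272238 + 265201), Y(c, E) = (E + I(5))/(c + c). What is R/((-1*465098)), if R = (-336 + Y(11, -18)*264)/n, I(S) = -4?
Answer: -400/546722699 - 100*I*√7037/546722699 ≈ -7.3163e-7 - 1.5344e-5*I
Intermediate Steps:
Y(c, E) = (-4 + E)/(2*c) (Y(c, E) = (E - 4)/(c + c) = (-4 + E)/((2*c)) = (-4 + E)*(1/(2*c)) = (-4 + E)/(2*c))
n = -4 + I*√7037 (n = -4 + √(-272238 + 265201) = -4 + √(-7037) = -4 + I*√7037 ≈ -4.0 + 83.887*I)
R = -600/(-4 + I*√7037) (R = (-336 + ((½)*(-4 - 18)/11)*264)/(-4 + I*√7037) = (-336 + ((½)*(1/11)*(-22))*264)/(-4 + I*√7037) = (-336 - 1*264)/(-4 + I*√7037) = (-336 - 264)/(-4 + I*√7037) = -600/(-4 + I*√7037) ≈ 0.34028 + 7.1363*I)
R/((-1*465098)) = (800/2351 + 200*I*√7037/2351)/((-1*465098)) = (800/2351 + 200*I*√7037/2351)/(-465098) = (800/2351 + 200*I*√7037/2351)*(-1/465098) = -400/546722699 - 100*I*√7037/546722699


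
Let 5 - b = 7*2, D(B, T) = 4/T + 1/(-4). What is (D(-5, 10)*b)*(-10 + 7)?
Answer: 81/20 ≈ 4.0500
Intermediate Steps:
D(B, T) = -¼ + 4/T (D(B, T) = 4/T + 1*(-¼) = 4/T - ¼ = -¼ + 4/T)
b = -9 (b = 5 - 7*2 = 5 - 1*14 = 5 - 14 = -9)
(D(-5, 10)*b)*(-10 + 7) = (((¼)*(16 - 1*10)/10)*(-9))*(-10 + 7) = (((¼)*(⅒)*(16 - 10))*(-9))*(-3) = (((¼)*(⅒)*6)*(-9))*(-3) = ((3/20)*(-9))*(-3) = -27/20*(-3) = 81/20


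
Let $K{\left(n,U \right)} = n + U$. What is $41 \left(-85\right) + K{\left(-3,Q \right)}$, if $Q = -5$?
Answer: $-3493$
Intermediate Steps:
$K{\left(n,U \right)} = U + n$
$41 \left(-85\right) + K{\left(-3,Q \right)} = 41 \left(-85\right) - 8 = -3485 - 8 = -3493$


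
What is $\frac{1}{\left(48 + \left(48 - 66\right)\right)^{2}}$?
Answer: $\frac{1}{900} \approx 0.0011111$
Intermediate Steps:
$\frac{1}{\left(48 + \left(48 - 66\right)\right)^{2}} = \frac{1}{\left(48 - 18\right)^{2}} = \frac{1}{30^{2}} = \frac{1}{900}$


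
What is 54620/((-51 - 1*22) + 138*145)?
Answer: 54620/19937 ≈ 2.7396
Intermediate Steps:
54620/((-51 - 1*22) + 138*145) = 54620/((-51 - 22) + 20010) = 54620/(-73 + 20010) = 54620/19937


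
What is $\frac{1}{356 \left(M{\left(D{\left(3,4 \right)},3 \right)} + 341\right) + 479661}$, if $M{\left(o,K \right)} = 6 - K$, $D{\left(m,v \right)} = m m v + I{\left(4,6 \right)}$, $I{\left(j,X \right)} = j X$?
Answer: $\frac{1}{602125} \approx 1.6608 \cdot 10^{-6}$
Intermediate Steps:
$I{\left(j,X \right)} = X j$
$D{\left(m,v \right)} = 24 + v m^{2}$ ($D{\left(m,v \right)} = m m v + 6 \cdot 4 = m^{2} v + 24 = v m^{2} + 24 = 24 + v m^{2}$)
$\frac{1}{356 \left(M{\left(D{\left(3,4 \right)},3 \right)} + 341\right) + 479661} = \frac{1}{356 \left(\left(6 - 3\right) + 341\right) + 479661} = \frac{1}{356 \left(3 + 341\right) + 479661} = \frac{1}{356 \cdot 344 + 479661} = \frac{1}{122464 + 479661} = \frac{1}{602125}$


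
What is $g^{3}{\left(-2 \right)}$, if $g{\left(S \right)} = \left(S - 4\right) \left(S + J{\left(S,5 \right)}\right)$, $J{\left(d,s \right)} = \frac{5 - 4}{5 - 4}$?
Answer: $216$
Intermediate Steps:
$J{\left(d,s \right)} = 1$ ($J{\left(d,s \right)} = 1 \cdot 1^{-1} = 1 \cdot 1 = 1$)
$g{\left(S \right)} = \left(1 + S\right) \left(-4 + S\right)$ ($g{\left(S \right)} = \left(S - 4\right) \left(S + 1\right) = \left(-4 + S\right) \left(1 + S\right) = \left(1 + S\right) \left(-4 + S\right)$)
$g^{3}{\left(-2 \right)} = \left(-4 + \left(-2\right)^{2} - -6\right)^{3} = \left(-4 + 4 + 6\right)^{3} = 6^{3} = 216$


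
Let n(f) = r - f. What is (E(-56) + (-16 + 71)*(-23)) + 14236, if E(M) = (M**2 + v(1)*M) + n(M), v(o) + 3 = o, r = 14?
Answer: 16289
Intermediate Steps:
v(o) = -3 + o
n(f) = 14 - f
E(M) = 14 + M**2 - 3*M (E(M) = (M**2 + (-3 + 1)*M) + (14 - M) = (M**2 - 2*M) + (14 - M) = 14 + M**2 - 3*M)
(E(-56) + (-16 + 71)*(-23)) + 14236 = ((14 + (-56)**2 - 3*(-56)) + (-16 + 71)*(-23)) + 14236 = ((14 + 3136 + 168) + 55*(-23)) + 14236 = (3318 - 1265) + 14236 = 2053 + 14236 = 16289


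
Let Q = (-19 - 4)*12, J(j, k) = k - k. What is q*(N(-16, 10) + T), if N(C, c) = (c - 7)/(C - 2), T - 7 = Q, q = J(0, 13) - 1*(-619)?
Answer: -999685/6 ≈ -1.6661e+5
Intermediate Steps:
J(j, k) = 0
Q = -276 (Q = -23*12 = -276)
q = 619 (q = 0 - 1*(-619) = 0 + 619 = 619)
T = -269 (T = 7 - 276 = -269)
N(C, c) = (-7 + c)/(-2 + C)
q*(N(-16, 10) + T) = 619*((-7 + 10)/(-2 - 16) - 269) = 619*(3/(-18) - 269) = 619*(-1/18*3 - 269) = 619*(-1/6 - 269) = 619*(-1615/6) = -999685/6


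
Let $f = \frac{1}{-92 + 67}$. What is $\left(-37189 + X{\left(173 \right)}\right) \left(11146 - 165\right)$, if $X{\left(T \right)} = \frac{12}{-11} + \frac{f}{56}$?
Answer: $- \frac{6289119700191}{15400} \approx -4.0838 \cdot 10^{8}$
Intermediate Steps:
$f = - \frac{1}{25}$ ($f = \frac{1}{-25} = - \frac{1}{25} \approx -0.04$)
$X{\left(T \right)} = - \frac{16811}{15400}$ ($X{\left(T \right)} = \frac{12}{-11} - \frac{1}{25 \cdot 56} = 12 \left(- \frac{1}{11}\right) - \frac{1}{1400} = - \frac{12}{11} - \frac{1}{1400} = - \frac{16811}{15400}$)
$\left(-37189 + X{\left(173 \right)}\right) \left(11146 - 165\right) = \left(-37189 - \frac{16811}{15400}\right) \left(11146 - 165\right) = \left(- \frac{572727411}{15400}\right) 10981 = - \frac{6289119700191}{15400}$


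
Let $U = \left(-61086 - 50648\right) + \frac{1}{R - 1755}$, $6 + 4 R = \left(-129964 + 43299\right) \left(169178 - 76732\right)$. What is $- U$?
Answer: $\frac{223798721913537}{2002959904} \approx 1.1173 \cdot 10^{5}$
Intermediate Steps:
$R = -2002958149$ ($R = - \frac{3}{2} + \frac{\left(-129964 + 43299\right) \left(169178 - 76732\right)}{4} = - \frac{3}{2} + \frac{\left(-86665\right) 92446}{4} = - \frac{3}{2} + \frac{1}{4} \left(-8011832590\right) = - \frac{3}{2} - \frac{4005916295}{2} = -2002958149$)
$U = - \frac{223798721913537}{2002959904}$ ($U = \left(-61086 - 50648\right) + \frac{1}{-2002958149 - 1755} = -111734 + \frac{1}{-2002959904} = -111734 - \frac{1}{2002959904} = - \frac{223798721913537}{2002959904} \approx -1.1173 \cdot 10^{5}$)
$- U = \left(-1\right) \left(- \frac{223798721913537}{2002959904}\right) = \frac{223798721913537}{2002959904}$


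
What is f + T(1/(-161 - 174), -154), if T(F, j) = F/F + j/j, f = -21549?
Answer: -21547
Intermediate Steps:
T(F, j) = 2 (T(F, j) = 1 + 1 = 2)
f + T(1/(-161 - 174), -154) = -21549 + 2 = -21547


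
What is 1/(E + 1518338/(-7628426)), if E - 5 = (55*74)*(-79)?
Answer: -3814213/1226365593994 ≈ -3.1102e-6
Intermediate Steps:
E = -321525 (E = 5 + (55*74)*(-79) = 5 + 4070*(-79) = 5 - 321530 = -321525)
1/(E + 1518338/(-7628426)) = 1/(-321525 + 1518338/(-7628426)) = 1/(-321525 + 1518338*(-1/7628426)) = 1/(-321525 - 759169/3814213) = 1/(-1226365593994/3814213) = -3814213/1226365593994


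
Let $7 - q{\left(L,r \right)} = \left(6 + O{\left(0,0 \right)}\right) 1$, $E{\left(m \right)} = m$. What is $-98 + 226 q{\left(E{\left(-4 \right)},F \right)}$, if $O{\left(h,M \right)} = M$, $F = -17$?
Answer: $128$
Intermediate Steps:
$q{\left(L,r \right)} = 1$ ($q{\left(L,r \right)} = 7 - \left(6 + 0\right) 1 = 7 - 6 \cdot 1 = 7 - 6 = 1$)
$-98 + 226 q{\left(E{\left(-4 \right)},F \right)} = -98 + 226 \cdot 1 = -98 + 226 = 128$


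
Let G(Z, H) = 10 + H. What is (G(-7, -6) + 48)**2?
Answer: 2704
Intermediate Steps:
(G(-7, -6) + 48)**2 = ((10 - 6) + 48)**2 = (4 + 48)**2 = 52**2 = 2704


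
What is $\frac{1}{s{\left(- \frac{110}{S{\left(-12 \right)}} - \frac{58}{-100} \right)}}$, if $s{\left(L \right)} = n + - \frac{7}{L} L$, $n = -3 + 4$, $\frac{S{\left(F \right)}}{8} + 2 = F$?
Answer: $- \frac{1}{6} \approx -0.16667$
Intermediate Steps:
$S{\left(F \right)} = -16 + 8 F$
$n = 1$
$s{\left(L \right)} = -6$ ($s{\left(L \right)} = 1 + - \frac{7}{L} L = 1 - 7 = -6$)
$\frac{1}{s{\left(- \frac{110}{S{\left(-12 \right)}} - \frac{58}{-100} \right)}} = \frac{1}{-6} = - \frac{1}{6}$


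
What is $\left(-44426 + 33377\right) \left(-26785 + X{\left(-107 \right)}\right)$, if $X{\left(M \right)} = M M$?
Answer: $169447464$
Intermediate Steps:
$X{\left(M \right)} = M^{2}$
$\left(-44426 + 33377\right) \left(-26785 + X{\left(-107 \right)}\right) = \left(-44426 + 33377\right) \left(-26785 + \left(-107\right)^{2}\right) = - 11049 \left(-26785 + 11449\right) = \left(-11049\right) \left(-15336\right) = 169447464$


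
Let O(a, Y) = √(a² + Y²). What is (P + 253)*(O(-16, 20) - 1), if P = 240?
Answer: -493 + 1972*√41 ≈ 12134.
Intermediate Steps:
O(a, Y) = √(Y² + a²)
(P + 253)*(O(-16, 20) - 1) = (240 + 253)*(√(20² + (-16)²) - 1) = 493*(√(400 + 256) - 1) = 493*(√656 - 1) = 493*(4*√41 - 1) = 493*(-1 + 4*√41) = -493 + 1972*√41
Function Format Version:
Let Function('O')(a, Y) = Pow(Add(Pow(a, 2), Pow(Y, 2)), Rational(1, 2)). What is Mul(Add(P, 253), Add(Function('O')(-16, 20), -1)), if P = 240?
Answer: Add(-493, Mul(1972, Pow(41, Rational(1, 2)))) ≈ 12134.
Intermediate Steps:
Function('O')(a, Y) = Pow(Add(Pow(Y, 2), Pow(a, 2)), Rational(1, 2))
Mul(Add(P, 253), Add(Function('O')(-16, 20), -1)) = Mul(Add(240, 253), Add(Pow(Add(Pow(20, 2), Pow(-16, 2)), Rational(1, 2)), -1)) = Mul(493, Add(Pow(Add(400, 256), Rational(1, 2)), -1)) = Mul(493, Add(Pow(656, Rational(1, 2)), -1)) = Mul(493, Add(Mul(4, Pow(41, Rational(1, 2))), -1)) = Mul(493, Add(-1, Mul(4, Pow(41, Rational(1, 2))))) = Add(-493, Mul(1972, Pow(41, Rational(1, 2))))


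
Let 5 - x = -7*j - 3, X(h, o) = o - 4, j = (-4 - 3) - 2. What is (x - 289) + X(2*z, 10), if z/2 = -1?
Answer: -338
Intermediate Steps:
z = -2 (z = 2*(-1) = -2)
j = -9 (j = -7 - 2 = -9)
X(h, o) = -4 + o
x = -55 (x = 5 - (-7*(-9) - 3) = 5 - (63 - 3) = 5 - 1*60 = 5 - 60 = -55)
(x - 289) + X(2*z, 10) = (-55 - 289) + (-4 + 10) = -344 + 6 = -338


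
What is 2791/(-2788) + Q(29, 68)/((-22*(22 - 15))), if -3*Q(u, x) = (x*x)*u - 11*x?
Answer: 185242391/644028 ≈ 287.63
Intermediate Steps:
Q(u, x) = 11*x/3 - u*x²/3 (Q(u, x) = -((x*x)*u - 11*x)/3 = -(x²*u - 11*x)/3 = -(u*x² - 11*x)/3 = -(-11*x + u*x²)/3 = 11*x/3 - u*x²/3)
2791/(-2788) + Q(29, 68)/((-22*(22 - 15))) = 2791/(-2788) + ((⅓)*68*(11 - 1*29*68))/((-22*(22 - 15))) = 2791*(-1/2788) + ((⅓)*68*(11 - 1972))/((-22*7)) = -2791/2788 + ((⅓)*68*(-1961))/(-154) = -2791/2788 - 133348/3*(-1/154) = -2791/2788 + 66674/231 = 185242391/644028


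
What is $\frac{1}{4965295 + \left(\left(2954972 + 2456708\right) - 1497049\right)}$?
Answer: $\frac{1}{8879926} \approx 1.1261 \cdot 10^{-7}$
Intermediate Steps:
$\frac{1}{4965295 + \left(\left(2954972 + 2456708\right) - 1497049\right)} = \frac{1}{4965295 + \left(5411680 - 1497049\right)} = \frac{1}{4965295 + 3914631} = \frac{1}{8879926}$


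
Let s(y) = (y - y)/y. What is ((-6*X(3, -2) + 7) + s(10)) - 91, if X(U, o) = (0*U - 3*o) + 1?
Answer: -126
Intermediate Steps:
X(U, o) = 1 - 3*o (X(U, o) = (0 - 3*o) + 1 = -3*o + 1 = 1 - 3*o)
s(y) = 0 (s(y) = 0/y = 0)
((-6*X(3, -2) + 7) + s(10)) - 91 = ((-6*(1 - 3*(-2)) + 7) + 0) - 91 = ((-6*(1 + 6) + 7) + 0) - 91 = ((-6*7 + 7) + 0) - 91 = ((-42 + 7) + 0) - 91 = (-35 + 0) - 91 = -35 - 91 = -126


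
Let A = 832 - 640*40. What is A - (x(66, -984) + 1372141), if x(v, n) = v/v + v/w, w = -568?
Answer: -396722407/284 ≈ -1.3969e+6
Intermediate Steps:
x(v, n) = 1 - v/568 (x(v, n) = v/v + v/(-568) = 1 + v*(-1/568) = 1 - v/568)
A = -24768 (A = 832 - 25600 = -24768)
A - (x(66, -984) + 1372141) = -24768 - ((1 - 1/568*66) + 1372141) = -24768 - ((1 - 33/284) + 1372141) = -24768 - (251/284 + 1372141) = -24768 - 1*389688295/284 = -24768 - 389688295/284 = -396722407/284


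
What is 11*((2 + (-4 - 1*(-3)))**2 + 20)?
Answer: 231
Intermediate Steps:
11*((2 + (-4 - 1*(-3)))**2 + 20) = 11*((2 + (-4 + 3))**2 + 20) = 11*((2 - 1)**2 + 20) = 11*(1**2 + 20) = 11*(1 + 20) = 11*21 = 231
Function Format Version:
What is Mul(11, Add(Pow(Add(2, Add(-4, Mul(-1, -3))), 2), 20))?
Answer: 231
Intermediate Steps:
Mul(11, Add(Pow(Add(2, Add(-4, Mul(-1, -3))), 2), 20)) = Mul(11, Add(Pow(Add(2, Add(-4, 3)), 2), 20)) = Mul(11, Add(Pow(Add(2, -1), 2), 20)) = Mul(11, Add(Pow(1, 2), 20)) = Mul(11, Add(1, 20)) = Mul(11, 21) = 231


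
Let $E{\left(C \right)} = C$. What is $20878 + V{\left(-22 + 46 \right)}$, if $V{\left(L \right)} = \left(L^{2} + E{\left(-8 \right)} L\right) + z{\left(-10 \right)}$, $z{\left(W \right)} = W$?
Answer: $21252$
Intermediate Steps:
$V{\left(L \right)} = -10 + L^{2} - 8 L$ ($V{\left(L \right)} = \left(L^{2} - 8 L\right) - 10 = -10 + L^{2} - 8 L$)
$20878 + V{\left(-22 + 46 \right)} = 20878 - \left(10 - \left(-22 + 46\right)^{2} + 8 \left(-22 + 46\right)\right) = 20878 - \left(202 - 576\right) = 20878 - -374 = 20878 + 374 = 21252$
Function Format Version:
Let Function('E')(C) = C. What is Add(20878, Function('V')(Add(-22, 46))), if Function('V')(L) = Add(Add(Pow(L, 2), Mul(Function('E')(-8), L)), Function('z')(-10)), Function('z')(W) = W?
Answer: 21252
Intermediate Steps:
Function('V')(L) = Add(-10, Pow(L, 2), Mul(-8, L)) (Function('V')(L) = Add(Add(Pow(L, 2), Mul(-8, L)), -10) = Add(-10, Pow(L, 2), Mul(-8, L)))
Add(20878, Function('V')(Add(-22, 46))) = Add(20878, Add(-10, Pow(Add(-22, 46), 2), Mul(-8, Add(-22, 46)))) = Add(20878, Add(-10, Pow(24, 2), Mul(-8, 24))) = Add(20878, Add(-10, 576, -192)) = Add(20878, 374) = 21252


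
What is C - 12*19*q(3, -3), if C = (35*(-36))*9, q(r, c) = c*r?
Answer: -9288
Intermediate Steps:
C = -11340 (C = -1260*9 = -11340)
C - 12*19*q(3, -3) = -11340 - 12*19*(-3*3) = -11340 - 228*(-9) = -11340 - 1*(-2052) = -11340 + 2052 = -9288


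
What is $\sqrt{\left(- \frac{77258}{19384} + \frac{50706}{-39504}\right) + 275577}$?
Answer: $\frac{\sqrt{17533198322552670106}}{7976516} \approx 524.95$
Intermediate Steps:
$\sqrt{\left(- \frac{77258}{19384} + \frac{50706}{-39504}\right) + 275577} = \sqrt{\left(\left(-77258\right) \frac{1}{19384} + 50706 \left(- \frac{1}{39504}\right)\right) + 275577} = \sqrt{\left(- \frac{38629}{9692} - \frac{8451}{6584}\right) + 275577} = \sqrt{- \frac{84060107}{15953032} + 275577} = \sqrt{\frac{4396204639357}{15953032}} = \frac{\sqrt{17533198322552670106}}{7976516}$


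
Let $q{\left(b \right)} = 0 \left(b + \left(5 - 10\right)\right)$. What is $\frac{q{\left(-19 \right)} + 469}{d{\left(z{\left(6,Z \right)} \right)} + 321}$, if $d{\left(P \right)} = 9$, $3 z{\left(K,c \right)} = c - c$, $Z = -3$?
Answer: $\frac{469}{330} \approx 1.4212$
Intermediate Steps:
$z{\left(K,c \right)} = 0$ ($z{\left(K,c \right)} = \frac{c - c}{3} = \frac{1}{3} \cdot 0 = 0$)
$q{\left(b \right)} = 0$ ($q{\left(b \right)} = 0 \left(b + \left(5 - 10\right)\right) = 0 \left(b - 5\right) = 0 \left(-5 + b\right) = 0$)
$\frac{q{\left(-19 \right)} + 469}{d{\left(z{\left(6,Z \right)} \right)} + 321} = \frac{0 + 469}{9 + 321} = \frac{469}{330}$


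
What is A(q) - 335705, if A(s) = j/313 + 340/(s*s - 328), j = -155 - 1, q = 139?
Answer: -1995704961833/5944809 ≈ -3.3571e+5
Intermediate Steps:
j = -156
A(s) = -156/313 + 340/(-328 + s**2) (A(s) = -156/313 + 340/(s*s - 328) = -156*1/313 + 340/(s**2 - 328) = -156/313 + 340/(-328 + s**2))
A(q) - 335705 = 4*(39397 - 39*139**2)/(313*(-328 + 139**2)) - 335705 = 4*(39397 - 39*19321)/(313*(-328 + 19321)) - 335705 = (4/313)*(39397 - 753519)/18993 - 335705 = (4/313)*(1/18993)*(-714122) - 335705 = -2856488/5944809 - 335705 = -1995704961833/5944809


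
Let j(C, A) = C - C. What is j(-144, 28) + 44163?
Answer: 44163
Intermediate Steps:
j(C, A) = 0
j(-144, 28) + 44163 = 0 + 44163 = 44163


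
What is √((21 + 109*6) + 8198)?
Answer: √8873 ≈ 94.197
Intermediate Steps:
√((21 + 109*6) + 8198) = √((21 + 654) + 8198) = √(675 + 8198) = √8873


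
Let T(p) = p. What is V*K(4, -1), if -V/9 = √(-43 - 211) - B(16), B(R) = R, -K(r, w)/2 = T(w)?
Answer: 288 - 18*I*√254 ≈ 288.0 - 286.87*I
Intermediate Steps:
K(r, w) = -2*w
V = 144 - 9*I*√254 (V = -9*(√(-43 - 211) - 1*16) = -9*(√(-254) - 16) = -9*(I*√254 - 16) = -9*(-16 + I*√254) = 144 - 9*I*√254 ≈ 144.0 - 143.44*I)
V*K(4, -1) = (144 - 9*I*√254)*(-2*(-1)) = (144 - 9*I*√254)*2 = 288 - 18*I*√254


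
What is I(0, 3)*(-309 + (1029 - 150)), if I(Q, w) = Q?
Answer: 0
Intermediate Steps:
I(0, 3)*(-309 + (1029 - 150)) = 0*(-309 + (1029 - 150)) = 0*(-309 + 879) = 0*570 = 0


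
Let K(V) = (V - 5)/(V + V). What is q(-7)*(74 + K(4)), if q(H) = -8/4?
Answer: -591/4 ≈ -147.75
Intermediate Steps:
q(H) = -2 (q(H) = -8*1/4 = -2)
K(V) = (-5 + V)/(2*V) (K(V) = (-5 + V)/((2*V)) = (-5 + V)*(1/(2*V)) = (-5 + V)/(2*V))
q(-7)*(74 + K(4)) = -2*(74 + (1/2)*(-5 + 4)/4) = -2*(74 + (1/2)*(1/4)*(-1)) = -2*(74 - 1/8) = -2*591/8 = -591/4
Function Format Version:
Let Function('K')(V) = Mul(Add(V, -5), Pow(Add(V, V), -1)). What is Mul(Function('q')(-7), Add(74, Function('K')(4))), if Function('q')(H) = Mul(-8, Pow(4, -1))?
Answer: Rational(-591, 4) ≈ -147.75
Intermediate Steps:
Function('q')(H) = -2 (Function('q')(H) = Mul(-8, Rational(1, 4)) = -2)
Function('K')(V) = Mul(Rational(1, 2), Pow(V, -1), Add(-5, V)) (Function('K')(V) = Mul(Add(-5, V), Pow(Mul(2, V), -1)) = Mul(Add(-5, V), Mul(Rational(1, 2), Pow(V, -1))) = Mul(Rational(1, 2), Pow(V, -1), Add(-5, V)))
Mul(Function('q')(-7), Add(74, Function('K')(4))) = Mul(-2, Add(74, Mul(Rational(1, 2), Pow(4, -1), Add(-5, 4)))) = Mul(-2, Add(74, Mul(Rational(1, 2), Rational(1, 4), -1))) = Mul(-2, Add(74, Rational(-1, 8))) = Mul(-2, Rational(591, 8)) = Rational(-591, 4)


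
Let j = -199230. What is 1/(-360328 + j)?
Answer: -1/559558 ≈ -1.7871e-6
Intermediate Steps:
1/(-360328 + j) = 1/(-360328 - 199230) = 1/(-559558) = -1/559558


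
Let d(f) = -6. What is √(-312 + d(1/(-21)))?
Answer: I*√318 ≈ 17.833*I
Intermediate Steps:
√(-312 + d(1/(-21))) = √(-312 - 6) = √(-318) = I*√318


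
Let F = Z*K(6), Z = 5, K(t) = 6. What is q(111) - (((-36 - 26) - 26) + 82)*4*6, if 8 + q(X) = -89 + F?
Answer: 77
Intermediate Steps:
F = 30 (F = 5*6 = 30)
q(X) = -67 (q(X) = -8 + (-89 + 30) = -8 - 59 = -67)
q(111) - (((-36 - 26) - 26) + 82)*4*6 = -67 - (((-36 - 26) - 26) + 82)*4*6 = -67 - ((-62 - 26) + 82)*24 = -67 - (-88 + 82)*24 = -67 - (-6)*24 = -67 - 1*(-144) = -67 + 144 = 77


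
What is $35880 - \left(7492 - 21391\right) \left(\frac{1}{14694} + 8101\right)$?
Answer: $\frac{551669968375}{4898} \approx 1.1263 \cdot 10^{8}$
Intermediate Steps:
$35880 - \left(7492 - 21391\right) \left(\frac{1}{14694} + 8101\right) = 35880 - - 13899 \left(\frac{1}{14694} + 8101\right) = 35880 - \left(-13899\right) \frac{119036095}{14694} = 35880 - - \frac{551494228135}{4898} = 35880 + \frac{551494228135}{4898} = \frac{551669968375}{4898}$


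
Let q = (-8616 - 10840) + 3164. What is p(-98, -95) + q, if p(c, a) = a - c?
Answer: -16289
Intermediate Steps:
q = -16292 (q = -19456 + 3164 = -16292)
p(-98, -95) + q = (-95 - 1*(-98)) - 16292 = (-95 + 98) - 16292 = 3 - 16292 = -16289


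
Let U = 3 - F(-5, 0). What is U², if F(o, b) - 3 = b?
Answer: 0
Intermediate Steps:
F(o, b) = 3 + b
U = 0 (U = 3 - (3 + 0) = 3 - 1*3 = 3 - 3 = 0)
U² = 0² = 0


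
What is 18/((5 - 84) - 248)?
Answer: -6/109 ≈ -0.055046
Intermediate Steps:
18/((5 - 84) - 248) = 18/(-79 - 248) = 18/(-327) = -1/327*18 = -6/109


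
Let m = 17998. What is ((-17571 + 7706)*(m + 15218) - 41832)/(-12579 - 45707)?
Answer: 163858836/29143 ≈ 5622.6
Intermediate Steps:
((-17571 + 7706)*(m + 15218) - 41832)/(-12579 - 45707) = ((-17571 + 7706)*(17998 + 15218) - 41832)/(-12579 - 45707) = (-9865*33216 - 41832)/(-58286) = (-327675840 - 41832)*(-1/58286) = -327717672*(-1/58286) = 163858836/29143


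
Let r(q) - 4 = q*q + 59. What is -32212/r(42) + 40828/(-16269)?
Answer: -6881032/341649 ≈ -20.141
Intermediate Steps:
r(q) = 63 + q² (r(q) = 4 + (q*q + 59) = 4 + (q² + 59) = 4 + (59 + q²) = 63 + q²)
-32212/r(42) + 40828/(-16269) = -32212/(63 + 42²) + 40828/(-16269) = -32212/(63 + 1764) + 40828*(-1/16269) = -32212/1827 - 40828/16269 = -6881032/341649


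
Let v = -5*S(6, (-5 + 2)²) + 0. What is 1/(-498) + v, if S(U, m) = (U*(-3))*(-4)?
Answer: -179281/498 ≈ -360.00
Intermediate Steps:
S(U, m) = 12*U (S(U, m) = -3*U*(-4) = 12*U)
v = -360 (v = -60*6 + 0 = -5*72 + 0 = -360 + 0 = -360)
1/(-498) + v = 1/(-498) - 360 = -1/498 - 360 = -179281/498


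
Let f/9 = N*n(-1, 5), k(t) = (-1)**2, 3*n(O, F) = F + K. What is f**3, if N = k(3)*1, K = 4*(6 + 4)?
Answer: 2460375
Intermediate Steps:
K = 40 (K = 4*10 = 40)
n(O, F) = 40/3 + F/3 (n(O, F) = (F + 40)/3 = (40 + F)/3 = 40/3 + F/3)
k(t) = 1
N = 1 (N = 1*1 = 1)
f = 135 (f = 9*(1*(40/3 + (1/3)*5)) = 9*(1*(40/3 + 5/3)) = 9*(1*15) = 9*15 = 135)
f**3 = 135**3 = 2460375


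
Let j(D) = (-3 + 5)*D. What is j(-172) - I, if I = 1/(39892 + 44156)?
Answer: -28912513/84048 ≈ -344.00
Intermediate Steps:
I = 1/84048 ≈ 1.1898e-5
j(D) = 2*D
j(-172) - I = 2*(-172) - 1*1/84048 = -344 - 1/84048 = -28912513/84048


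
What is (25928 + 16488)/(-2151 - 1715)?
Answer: -21208/1933 ≈ -10.972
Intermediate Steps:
(25928 + 16488)/(-2151 - 1715) = 42416/(-3866) = 42416*(-1/3866) = -21208/1933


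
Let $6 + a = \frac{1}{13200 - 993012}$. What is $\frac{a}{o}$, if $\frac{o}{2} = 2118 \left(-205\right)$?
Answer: $\frac{5878873}{850849144560} \approx 6.9094 \cdot 10^{-6}$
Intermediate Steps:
$a = - \frac{5878873}{979812}$ ($a = -6 + \frac{1}{13200 - 993012} = -6 + \frac{1}{-979812} = -6 - \frac{1}{979812} = - \frac{5878873}{979812} \approx -6.0$)
$o = -868380$ ($o = 2 \cdot 2118 \left(-205\right) = 2 \left(-434190\right) = -868380$)
$\frac{a}{o} = - \frac{5878873}{979812 \left(-868380\right)} = \left(- \frac{5878873}{979812}\right) \left(- \frac{1}{868380}\right) = \frac{5878873}{850849144560}$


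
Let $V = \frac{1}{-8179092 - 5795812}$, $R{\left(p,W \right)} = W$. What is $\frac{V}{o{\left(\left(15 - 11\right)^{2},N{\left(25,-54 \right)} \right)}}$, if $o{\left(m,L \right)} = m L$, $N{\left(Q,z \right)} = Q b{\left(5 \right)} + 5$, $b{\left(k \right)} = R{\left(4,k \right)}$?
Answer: $- \frac{1}{29067800320} \approx -3.4402 \cdot 10^{-11}$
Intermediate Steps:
$b{\left(k \right)} = k$
$N{\left(Q,z \right)} = 5 + 5 Q$ ($N{\left(Q,z \right)} = Q 5 + 5 = 5 Q + 5 = 5 + 5 Q$)
$V = - \frac{1}{13974904}$ ($V = \frac{1}{-13974904} = - \frac{1}{13974904} \approx -7.1557 \cdot 10^{-8}$)
$o{\left(m,L \right)} = L m$
$\frac{V}{o{\left(\left(15 - 11\right)^{2},N{\left(25,-54 \right)} \right)}} = - \frac{1}{13974904 \left(5 + 5 \cdot 25\right) \left(15 - 11\right)^{2}} = - \frac{1}{13974904 \left(5 + 125\right) 4^{2}} = - \frac{1}{13974904 \cdot 130 \cdot 16} = - \frac{1}{13974904 \cdot 2080} = \left(- \frac{1}{13974904}\right) \frac{1}{2080} = - \frac{1}{29067800320}$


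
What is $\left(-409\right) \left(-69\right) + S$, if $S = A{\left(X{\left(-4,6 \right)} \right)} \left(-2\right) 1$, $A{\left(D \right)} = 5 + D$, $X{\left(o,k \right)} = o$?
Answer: $28219$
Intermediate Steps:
$S = -2$ ($S = \left(5 - 4\right) \left(-2\right) 1 = 1 \left(-2\right) 1 = \left(-2\right) 1 = -2$)
$\left(-409\right) \left(-69\right) + S = \left(-409\right) \left(-69\right) - 2 = 28221 - 2 = 28219$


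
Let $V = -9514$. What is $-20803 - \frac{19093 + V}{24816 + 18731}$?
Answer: $- \frac{905917820}{43547} \approx -20803.0$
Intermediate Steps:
$-20803 - \frac{19093 + V}{24816 + 18731} = -20803 - \frac{19093 - 9514}{24816 + 18731} = -20803 - \frac{9579}{43547} = - \frac{905917820}{43547}$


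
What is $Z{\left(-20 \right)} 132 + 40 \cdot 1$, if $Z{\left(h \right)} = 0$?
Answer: $40$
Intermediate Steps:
$Z{\left(-20 \right)} 132 + 40 \cdot 1 = 0 \cdot 132 + 40 \cdot 1 = 0 + 40 = 40$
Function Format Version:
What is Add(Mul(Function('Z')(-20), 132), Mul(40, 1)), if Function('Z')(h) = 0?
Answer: 40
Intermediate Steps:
Add(Mul(Function('Z')(-20), 132), Mul(40, 1)) = Add(Mul(0, 132), Mul(40, 1)) = Add(0, 40) = 40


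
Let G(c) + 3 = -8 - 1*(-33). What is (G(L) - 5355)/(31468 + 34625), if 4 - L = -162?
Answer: -5333/66093 ≈ -0.080689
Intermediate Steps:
L = 166 (L = 4 - 1*(-162) = 4 + 162 = 166)
G(c) = 22 (G(c) = -3 + (-8 - 1*(-33)) = -3 + (-8 + 33) = -3 + 25 = 22)
(G(L) - 5355)/(31468 + 34625) = (22 - 5355)/(31468 + 34625) = -5333/66093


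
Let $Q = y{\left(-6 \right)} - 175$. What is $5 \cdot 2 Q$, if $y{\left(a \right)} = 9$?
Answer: $-1660$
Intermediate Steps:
$Q = -166$ ($Q = 9 - 175 = -166$)
$5 \cdot 2 Q = 5 \cdot 2 \left(-166\right) = 10 \left(-166\right) = -1660$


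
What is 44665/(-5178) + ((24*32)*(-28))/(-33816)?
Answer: -58293497/7295802 ≈ -7.9900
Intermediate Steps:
44665/(-5178) + ((24*32)*(-28))/(-33816) = 44665*(-1/5178) + (768*(-28))*(-1/33816) = -44665/5178 - 21504*(-1/33816) = -44665/5178 + 896/1409 = -58293497/7295802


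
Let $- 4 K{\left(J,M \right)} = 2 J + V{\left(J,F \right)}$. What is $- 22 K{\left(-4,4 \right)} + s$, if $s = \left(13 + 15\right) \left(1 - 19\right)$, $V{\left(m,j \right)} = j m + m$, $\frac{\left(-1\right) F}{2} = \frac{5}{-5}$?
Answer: $-614$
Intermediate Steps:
$F = 2$ ($F = - 2 \frac{5}{-5} = - 2 \cdot 5 \left(- \frac{1}{5}\right) = \left(-2\right) \left(-1\right) = 2$)
$V{\left(m,j \right)} = m + j m$
$s = -504$ ($s = 28 \left(-18\right) = -504$)
$K{\left(J,M \right)} = - \frac{5 J}{4}$ ($K{\left(J,M \right)} = - \frac{2 J + J \left(1 + 2\right)}{4} = - \frac{2 J + J 3}{4} = - \frac{2 J + 3 J}{4} = - \frac{5 J}{4}$)
$- 22 K{\left(-4,4 \right)} + s = - 22 \left(\left(- \frac{5}{4}\right) \left(-4\right)\right) - 504 = \left(-22\right) 5 - 504 = -110 - 504 = -614$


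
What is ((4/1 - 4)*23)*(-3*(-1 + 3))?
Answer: 0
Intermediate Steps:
((4/1 - 4)*23)*(-3*(-1 + 3)) = ((4*1 - 4)*23)*(-3*2) = ((4 - 4)*23)*(-6) = (0*23)*(-6) = 0*(-6) = 0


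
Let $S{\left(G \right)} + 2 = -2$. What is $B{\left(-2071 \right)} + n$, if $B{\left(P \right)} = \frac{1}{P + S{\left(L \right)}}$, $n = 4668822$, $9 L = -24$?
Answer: $\frac{9687805649}{2075} \approx 4.6688 \cdot 10^{6}$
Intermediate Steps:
$L = - \frac{8}{3}$ ($L = \frac{1}{9} \left(-24\right) = - \frac{8}{3} \approx -2.6667$)
$S{\left(G \right)} = -4$ ($S{\left(G \right)} = -2 - 2 = -4$)
$B{\left(P \right)} = \frac{1}{-4 + P}$ ($B{\left(P \right)} = \frac{1}{P - 4} = \frac{1}{-4 + P}$)
$B{\left(-2071 \right)} + n = \frac{1}{-4 - 2071} + 4668822 = \frac{1}{-2075} + 4668822 = - \frac{1}{2075} + 4668822 = \frac{9687805649}{2075}$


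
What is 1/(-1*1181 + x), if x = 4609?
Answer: 1/3428 ≈ 0.00029172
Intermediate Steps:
1/(-1*1181 + x) = 1/(-1*1181 + 4609) = 1/(-1181 + 4609) = 1/3428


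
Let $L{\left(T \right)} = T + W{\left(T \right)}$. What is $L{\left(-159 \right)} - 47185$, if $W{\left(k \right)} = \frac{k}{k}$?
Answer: $-47343$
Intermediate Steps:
$W{\left(k \right)} = 1$
$L{\left(T \right)} = 1 + T$ ($L{\left(T \right)} = T + 1 = 1 + T$)
$L{\left(-159 \right)} - 47185 = \left(1 - 159\right) - 47185 = -158 - 47185 = -47343$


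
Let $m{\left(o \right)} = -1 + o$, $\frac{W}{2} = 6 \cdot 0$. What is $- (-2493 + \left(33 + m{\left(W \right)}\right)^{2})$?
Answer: $1469$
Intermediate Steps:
$W = 0$ ($W = 2 \cdot 6 \cdot 0 = 2 \cdot 0 = 0$)
$- (-2493 + \left(33 + m{\left(W \right)}\right)^{2}) = - (-2493 + \left(33 + \left(-1 + 0\right)\right)^{2}) = - (-2493 + \left(33 - 1\right)^{2}) = - (-2493 + 32^{2}) = - (-2493 + 1024) = \left(-1\right) \left(-1469\right) = 1469$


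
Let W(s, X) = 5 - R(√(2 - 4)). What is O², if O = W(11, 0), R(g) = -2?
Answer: 49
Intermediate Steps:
W(s, X) = 7 (W(s, X) = 5 - 1*(-2) = 5 + 2 = 7)
O = 7
O² = 7² = 49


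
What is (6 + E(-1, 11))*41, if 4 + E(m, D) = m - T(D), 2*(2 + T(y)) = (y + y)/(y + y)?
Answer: 205/2 ≈ 102.50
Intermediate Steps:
T(y) = -3/2 (T(y) = -2 + ((y + y)/(y + y))/2 = -2 + ((2*y)/((2*y)))/2 = -2 + ((2*y)*(1/(2*y)))/2 = -2 + (½)*1 = -2 + ½ = -3/2)
E(m, D) = -5/2 + m (E(m, D) = -4 + (m - 1*(-3/2)) = -4 + (m + 3/2) = -4 + (3/2 + m) = -5/2 + m)
(6 + E(-1, 11))*41 = (6 + (-5/2 - 1))*41 = (6 - 7/2)*41 = (5/2)*41 = 205/2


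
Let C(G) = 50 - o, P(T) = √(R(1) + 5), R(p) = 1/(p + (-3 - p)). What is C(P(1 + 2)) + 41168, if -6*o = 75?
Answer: 82461/2 ≈ 41231.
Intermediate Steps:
o = -25/2 (o = -⅙*75 = -25/2 ≈ -12.500)
R(p) = -⅓ (R(p) = 1/(-3) = -⅓)
P(T) = √42/3 (P(T) = √(-⅓ + 5) = √(14/3) = √42/3)
C(G) = 125/2 (C(G) = 50 - 1*(-25/2) = 50 + 25/2 = 125/2)
C(P(1 + 2)) + 41168 = 125/2 + 41168 = 82461/2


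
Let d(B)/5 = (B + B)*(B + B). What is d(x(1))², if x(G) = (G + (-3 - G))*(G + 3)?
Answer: 8294400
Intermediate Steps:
x(G) = -9 - 3*G (x(G) = -3*(3 + G) = -9 - 3*G)
d(B) = 20*B² (d(B) = 5*((B + B)*(B + B)) = 5*((2*B)*(2*B)) = 5*(4*B²) = 20*B²)
d(x(1))² = (20*(-9 - 3*1)²)² = (20*(-9 - 3)²)² = (20*(-12)²)² = (20*144)² = 2880² = 8294400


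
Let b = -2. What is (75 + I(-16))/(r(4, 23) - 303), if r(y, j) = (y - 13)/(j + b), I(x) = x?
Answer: -7/36 ≈ -0.19444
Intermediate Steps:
r(y, j) = (-13 + y)/(-2 + j) (r(y, j) = (y - 13)/(j - 2) = (-13 + y)/(-2 + j))
(75 + I(-16))/(r(4, 23) - 303) = (75 - 16)/((-13 + 4)/(-2 + 23) - 303) = 59/(-9/21 - 303) = 59/((1/21)*(-9) - 303) = 59/(-3/7 - 303) = 59/(-2124/7) = 59*(-7/2124) = -7/36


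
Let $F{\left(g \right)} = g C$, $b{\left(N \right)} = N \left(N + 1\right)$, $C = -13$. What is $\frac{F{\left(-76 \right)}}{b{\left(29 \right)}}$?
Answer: $\frac{494}{435} \approx 1.1356$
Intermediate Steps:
$b{\left(N \right)} = N \left(1 + N\right)$
$F{\left(g \right)} = - 13 g$ ($F{\left(g \right)} = g \left(-13\right) = - 13 g$)
$\frac{F{\left(-76 \right)}}{b{\left(29 \right)}} = \frac{\left(-13\right) \left(-76\right)}{29 \left(1 + 29\right)} = \frac{988}{29 \cdot 30} = \frac{988}{870} = 988 \cdot \frac{1}{870} = \frac{494}{435}$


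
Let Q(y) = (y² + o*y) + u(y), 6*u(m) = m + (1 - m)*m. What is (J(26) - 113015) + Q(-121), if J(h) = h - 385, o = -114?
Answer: -174839/2 ≈ -87420.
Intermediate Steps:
u(m) = m/6 + m*(1 - m)/6 (u(m) = (m + (1 - m)*m)/6 = (m + m*(1 - m))/6 = m/6 + m*(1 - m)/6)
J(h) = -385 + h
Q(y) = y² - 114*y + y*(2 - y)/6 (Q(y) = (y² - 114*y) + y*(2 - y)/6 = y² - 114*y + y*(2 - y)/6)
(J(26) - 113015) + Q(-121) = ((-385 + 26) - 113015) + (⅙)*(-121)*(-682 + 5*(-121)) = (-359 - 113015) + (⅙)*(-121)*(-682 - 605) = -113374 + (⅙)*(-121)*(-1287) = -113374 + 51909/2 = -174839/2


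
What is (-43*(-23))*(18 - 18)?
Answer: 0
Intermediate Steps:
(-43*(-23))*(18 - 18) = 989*0 = 0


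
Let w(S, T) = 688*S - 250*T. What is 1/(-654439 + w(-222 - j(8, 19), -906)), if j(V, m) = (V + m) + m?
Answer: -1/612323 ≈ -1.6331e-6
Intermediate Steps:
j(V, m) = V + 2*m
w(S, T) = -250*T + 688*S
1/(-654439 + w(-222 - j(8, 19), -906)) = 1/(-654439 + (-250*(-906) + 688*(-222 - (8 + 2*19)))) = 1/(-654439 + (226500 + 688*(-222 - (8 + 38)))) = 1/(-654439 + (226500 + 688*(-222 - 1*46))) = 1/(-654439 + (226500 + 688*(-222 - 46))) = 1/(-654439 + (226500 + 688*(-268))) = 1/(-654439 + (226500 - 184384)) = 1/(-654439 + 42116) = 1/(-612323) = -1/612323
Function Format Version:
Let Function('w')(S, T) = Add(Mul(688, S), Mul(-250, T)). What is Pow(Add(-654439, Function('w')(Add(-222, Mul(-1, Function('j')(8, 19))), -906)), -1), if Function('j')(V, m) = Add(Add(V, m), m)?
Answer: Rational(-1, 612323) ≈ -1.6331e-6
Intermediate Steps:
Function('j')(V, m) = Add(V, Mul(2, m))
Function('w')(S, T) = Add(Mul(-250, T), Mul(688, S))
Pow(Add(-654439, Function('w')(Add(-222, Mul(-1, Function('j')(8, 19))), -906)), -1) = Pow(Add(-654439, Add(Mul(-250, -906), Mul(688, Add(-222, Mul(-1, Add(8, Mul(2, 19))))))), -1) = Pow(Add(-654439, Add(226500, Mul(688, Add(-222, Mul(-1, Add(8, 38)))))), -1) = Pow(Add(-654439, Add(226500, Mul(688, Add(-222, Mul(-1, 46))))), -1) = Pow(Add(-654439, Add(226500, Mul(688, Add(-222, -46)))), -1) = Pow(Add(-654439, Add(226500, Mul(688, -268))), -1) = Pow(Add(-654439, Add(226500, -184384)), -1) = Pow(Add(-654439, 42116), -1) = Pow(-612323, -1) = Rational(-1, 612323)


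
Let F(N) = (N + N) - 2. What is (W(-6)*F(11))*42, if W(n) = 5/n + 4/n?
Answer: -1260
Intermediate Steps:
F(N) = -2 + 2*N (F(N) = 2*N - 2 = -2 + 2*N)
W(n) = 9/n
(W(-6)*F(11))*42 = ((9/(-6))*(-2 + 2*11))*42 = ((9*(-⅙))*(-2 + 22))*42 = -3/2*20*42 = -30*42 = -1260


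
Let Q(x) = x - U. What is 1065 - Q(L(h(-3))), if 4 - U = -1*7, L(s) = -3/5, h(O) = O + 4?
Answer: 5383/5 ≈ 1076.6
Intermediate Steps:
h(O) = 4 + O
L(s) = -3/5 (L(s) = -3*1/5 = -3/5)
U = 11 (U = 4 - (-1)*7 = 4 - 1*(-7) = 4 + 7 = 11)
Q(x) = -11 + x (Q(x) = x - 1*11 = x - 11 = -11 + x)
1065 - Q(L(h(-3))) = 1065 - (-11 - 3/5) = 1065 - 1*(-58/5) = 1065 + 58/5 = 5383/5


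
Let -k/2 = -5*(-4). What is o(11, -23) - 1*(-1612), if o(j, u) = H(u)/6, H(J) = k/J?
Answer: 111248/69 ≈ 1612.3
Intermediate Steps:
k = -40 (k = -(-10)*(-4) = -2*20 = -40)
H(J) = -40/J
o(j, u) = -20/(3*u) (o(j, u) = -40/u/6 = -40/u*(⅙) = -20/(3*u))
o(11, -23) - 1*(-1612) = -20/3/(-23) - 1*(-1612) = -20/3*(-1/23) + 1612 = 20/69 + 1612 = 111248/69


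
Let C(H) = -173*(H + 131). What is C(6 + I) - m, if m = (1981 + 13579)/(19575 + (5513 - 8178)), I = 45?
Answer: -53244382/1691 ≈ -31487.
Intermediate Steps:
C(H) = -22663 - 173*H (C(H) = -173*(131 + H) = -22663 - 173*H)
m = 1556/1691 (m = 15560/(19575 - 2665) = 15560/16910 = 15560*(1/16910) = 1556/1691 ≈ 0.92017)
C(6 + I) - m = (-22663 - 173*(6 + 45)) - 1*1556/1691 = (-22663 - 173*51) - 1556/1691 = (-22663 - 8823) - 1556/1691 = -31486 - 1556/1691 = -53244382/1691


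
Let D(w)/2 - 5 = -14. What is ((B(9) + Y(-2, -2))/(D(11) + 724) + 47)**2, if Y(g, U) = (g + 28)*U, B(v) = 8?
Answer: 274531761/124609 ≈ 2203.1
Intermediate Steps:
D(w) = -18 (D(w) = 10 + 2*(-14) = 10 - 28 = -18)
Y(g, U) = U*(28 + g) (Y(g, U) = (28 + g)*U = U*(28 + g))
((B(9) + Y(-2, -2))/(D(11) + 724) + 47)**2 = ((8 - 2*(28 - 2))/(-18 + 724) + 47)**2 = ((8 - 2*26)/706 + 47)**2 = ((8 - 52)*(1/706) + 47)**2 = (-44*1/706 + 47)**2 = (-22/353 + 47)**2 = (16569/353)**2 = 274531761/124609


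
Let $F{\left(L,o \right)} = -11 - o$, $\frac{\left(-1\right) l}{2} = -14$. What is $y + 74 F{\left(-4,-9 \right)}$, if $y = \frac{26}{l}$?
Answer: $- \frac{2059}{14} \approx -147.07$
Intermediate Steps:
$l = 28$ ($l = \left(-2\right) \left(-14\right) = 28$)
$y = \frac{13}{14}$ ($y = \frac{26}{28} = 26 \cdot \frac{1}{28} = \frac{13}{14} \approx 0.92857$)
$y + 74 F{\left(-4,-9 \right)} = \frac{13}{14} + 74 \left(-11 - -9\right) = \frac{13}{14} + 74 \left(-11 + 9\right) = \frac{13}{14} + 74 \left(-2\right) = \frac{13}{14} - 148 = - \frac{2059}{14}$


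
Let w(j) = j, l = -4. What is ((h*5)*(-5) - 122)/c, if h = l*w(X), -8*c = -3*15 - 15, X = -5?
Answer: -1244/15 ≈ -82.933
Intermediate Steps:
c = 15/2 (c = -(-3*15 - 15)/8 = -(-45 - 15)/8 = -⅛*(-60) = 15/2 ≈ 7.5000)
h = 20 (h = -4*(-5) = 20)
((h*5)*(-5) - 122)/c = ((20*5)*(-5) - 122)/(15/2) = (100*(-5) - 122)*(2/15) = (-500 - 122)*(2/15) = -622*2/15 = -1244/15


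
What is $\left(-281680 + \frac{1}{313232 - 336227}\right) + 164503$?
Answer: $- \frac{2694485116}{22995} \approx -1.1718 \cdot 10^{5}$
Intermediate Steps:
$\left(-281680 + \frac{1}{313232 - 336227}\right) + 164503 = \left(-281680 + \frac{1}{-22995}\right) + 164503 = \left(-281680 - \frac{1}{22995}\right) + 164503 = - \frac{6477231601}{22995} + 164503 = - \frac{2694485116}{22995}$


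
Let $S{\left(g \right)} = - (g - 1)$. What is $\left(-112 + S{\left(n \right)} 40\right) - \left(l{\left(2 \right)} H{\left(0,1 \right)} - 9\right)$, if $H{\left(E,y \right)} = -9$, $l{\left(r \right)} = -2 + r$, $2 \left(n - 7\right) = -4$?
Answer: $-263$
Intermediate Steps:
$n = 5$ ($n = 7 + \frac{1}{2} \left(-4\right) = 7 - 2 = 5$)
$S{\left(g \right)} = 1 - g$ ($S{\left(g \right)} = - (-1 + g) = 1 - g$)
$\left(-112 + S{\left(n \right)} 40\right) - \left(l{\left(2 \right)} H{\left(0,1 \right)} - 9\right) = \left(-112 + \left(1 - 5\right) 40\right) - \left(\left(-2 + 2\right) \left(-9\right) - 9\right) = \left(-112 + \left(1 - 5\right) 40\right) - \left(0 \left(-9\right) - 9\right) = \left(-112 - 160\right) - \left(0 - 9\right) = \left(-112 - 160\right) - -9 = -272 + 9 = -263$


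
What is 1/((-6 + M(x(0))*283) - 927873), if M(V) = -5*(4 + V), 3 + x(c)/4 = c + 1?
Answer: -1/922219 ≈ -1.0843e-6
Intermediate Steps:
x(c) = -8 + 4*c (x(c) = -12 + 4*(c + 1) = -12 + 4*(1 + c) = -12 + (4 + 4*c) = -8 + 4*c)
M(V) = -20 - 5*V
1/((-6 + M(x(0))*283) - 927873) = 1/((-6 + (-20 - 5*(-8 + 4*0))*283) - 927873) = 1/((-6 + (-20 - 5*(-8 + 0))*283) - 927873) = 1/((-6 + (-20 - 5*(-8))*283) - 927873) = 1/((-6 + (-20 + 40)*283) - 927873) = 1/((-6 + 20*283) - 927873) = 1/((-6 + 5660) - 927873) = 1/(5654 - 927873) = 1/(-922219) = -1/922219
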